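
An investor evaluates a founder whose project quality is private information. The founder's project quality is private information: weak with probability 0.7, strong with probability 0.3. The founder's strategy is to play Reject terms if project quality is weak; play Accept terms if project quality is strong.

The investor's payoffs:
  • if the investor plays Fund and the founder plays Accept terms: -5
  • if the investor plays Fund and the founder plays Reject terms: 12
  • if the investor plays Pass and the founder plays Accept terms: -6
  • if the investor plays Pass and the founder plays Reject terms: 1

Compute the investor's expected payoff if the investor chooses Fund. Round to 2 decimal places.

E[Fund] = 0.7·12 + 0.3·(-5) = 8.4 + (-1.5) = 6.9

6.90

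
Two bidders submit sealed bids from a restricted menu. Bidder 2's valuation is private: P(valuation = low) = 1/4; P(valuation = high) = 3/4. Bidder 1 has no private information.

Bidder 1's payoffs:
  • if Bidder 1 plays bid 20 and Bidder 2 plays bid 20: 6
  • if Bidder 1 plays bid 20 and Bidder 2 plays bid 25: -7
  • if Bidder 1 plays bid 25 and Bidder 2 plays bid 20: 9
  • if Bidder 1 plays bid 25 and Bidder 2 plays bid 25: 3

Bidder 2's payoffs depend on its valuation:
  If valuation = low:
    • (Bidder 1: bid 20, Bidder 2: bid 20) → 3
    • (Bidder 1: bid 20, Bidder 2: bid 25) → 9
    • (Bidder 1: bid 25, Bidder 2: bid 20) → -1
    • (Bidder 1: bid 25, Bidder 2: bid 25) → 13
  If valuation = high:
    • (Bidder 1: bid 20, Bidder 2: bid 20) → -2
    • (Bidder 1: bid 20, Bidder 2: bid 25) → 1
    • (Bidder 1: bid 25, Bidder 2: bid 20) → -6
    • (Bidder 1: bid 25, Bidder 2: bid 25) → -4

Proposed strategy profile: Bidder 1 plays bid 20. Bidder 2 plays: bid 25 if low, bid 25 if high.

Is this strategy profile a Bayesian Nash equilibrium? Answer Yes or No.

A profile is a BNE iff every type of every player is best-responding given beliefs about the other side.
Bidder 1 plays bid 20: E[bid 20] = 1/4·(-7) + 3/4·(-7) = -7; E[bid 25] = 3. Not best-responding. ✗
Bidder 2 (valuation low), facing bid 20: bid 20 gives 3, bid 25 gives 9. Proposed bid 25 is best. ✓
Bidder 2 (valuation high), facing bid 20: bid 20 gives -2, bid 25 gives 1. Proposed bid 25 is best. ✓

No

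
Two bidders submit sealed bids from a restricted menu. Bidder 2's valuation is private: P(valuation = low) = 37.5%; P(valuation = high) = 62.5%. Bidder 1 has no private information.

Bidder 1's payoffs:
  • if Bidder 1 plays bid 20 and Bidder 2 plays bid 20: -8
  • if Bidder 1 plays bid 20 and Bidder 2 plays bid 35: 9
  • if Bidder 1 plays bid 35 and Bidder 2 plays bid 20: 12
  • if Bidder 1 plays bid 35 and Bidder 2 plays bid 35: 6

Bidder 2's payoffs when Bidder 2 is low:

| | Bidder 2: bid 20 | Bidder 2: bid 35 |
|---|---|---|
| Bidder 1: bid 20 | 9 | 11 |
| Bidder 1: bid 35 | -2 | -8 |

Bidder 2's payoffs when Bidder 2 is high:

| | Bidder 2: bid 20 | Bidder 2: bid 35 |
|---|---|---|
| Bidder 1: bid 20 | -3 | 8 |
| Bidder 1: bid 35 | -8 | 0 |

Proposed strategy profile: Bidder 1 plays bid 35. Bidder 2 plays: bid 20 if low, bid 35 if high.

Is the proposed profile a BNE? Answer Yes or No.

Yes

Bidder 1 plays bid 35: E[bid 35] = 0.375·(12) + 0.625·(6) = 8.25; E[bid 20] = 2.625. Best-responding. ✓
Bidder 2 (valuation low), facing bid 35: bid 20 gives -2, bid 35 gives -8. Proposed bid 20 is best. ✓
Bidder 2 (valuation high), facing bid 35: bid 20 gives -8, bid 35 gives 0. Proposed bid 35 is best. ✓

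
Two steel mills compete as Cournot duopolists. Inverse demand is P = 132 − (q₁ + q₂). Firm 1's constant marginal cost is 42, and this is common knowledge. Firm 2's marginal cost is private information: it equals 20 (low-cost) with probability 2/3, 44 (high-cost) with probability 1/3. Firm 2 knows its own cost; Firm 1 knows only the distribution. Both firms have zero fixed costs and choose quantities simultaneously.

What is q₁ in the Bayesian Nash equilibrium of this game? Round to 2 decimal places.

25.33

Type-c best response for Firm 2: q₂(c) = (132 − c)/2 − q₁/2.
Firm 1 maximizes expected profit; its first-order condition is 132 − 2q₁ − E[q₂] − 42 = 0.
Substituting E[q₂] and solving: E[c₂] = 28, so q₁ = (132 − 2·42 + 28)/3 = 25.3333.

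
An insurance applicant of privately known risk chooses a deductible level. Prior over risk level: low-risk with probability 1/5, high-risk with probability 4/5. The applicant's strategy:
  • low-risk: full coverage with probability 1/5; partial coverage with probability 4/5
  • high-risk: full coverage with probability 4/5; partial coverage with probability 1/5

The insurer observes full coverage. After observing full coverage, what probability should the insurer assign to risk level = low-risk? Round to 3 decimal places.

0.059

P(full coverage) = (1/5)·(1/5) + (4/5)·(4/5) = 17/25
P(low-risk | full coverage) = ((1/5)·(1/5)) / (17/25) = (1/25) / (17/25) = 1/17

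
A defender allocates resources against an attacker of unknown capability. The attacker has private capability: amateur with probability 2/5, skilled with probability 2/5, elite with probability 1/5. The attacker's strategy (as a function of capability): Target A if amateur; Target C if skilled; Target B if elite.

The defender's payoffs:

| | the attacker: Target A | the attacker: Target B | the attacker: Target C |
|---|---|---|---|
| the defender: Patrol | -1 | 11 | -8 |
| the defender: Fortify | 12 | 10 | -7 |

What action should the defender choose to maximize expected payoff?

Compute the defender's expected payoff for each action, taking the expectation over the attacker's type.
E[Patrol] = 2/5·(-1) + 2/5·(-8) + 1/5·(11) = -7/5
E[Fortify] = 2/5·(12) + 2/5·(-7) + 1/5·(10) = 4
Best response: Fortify (4 is the largest).

Fortify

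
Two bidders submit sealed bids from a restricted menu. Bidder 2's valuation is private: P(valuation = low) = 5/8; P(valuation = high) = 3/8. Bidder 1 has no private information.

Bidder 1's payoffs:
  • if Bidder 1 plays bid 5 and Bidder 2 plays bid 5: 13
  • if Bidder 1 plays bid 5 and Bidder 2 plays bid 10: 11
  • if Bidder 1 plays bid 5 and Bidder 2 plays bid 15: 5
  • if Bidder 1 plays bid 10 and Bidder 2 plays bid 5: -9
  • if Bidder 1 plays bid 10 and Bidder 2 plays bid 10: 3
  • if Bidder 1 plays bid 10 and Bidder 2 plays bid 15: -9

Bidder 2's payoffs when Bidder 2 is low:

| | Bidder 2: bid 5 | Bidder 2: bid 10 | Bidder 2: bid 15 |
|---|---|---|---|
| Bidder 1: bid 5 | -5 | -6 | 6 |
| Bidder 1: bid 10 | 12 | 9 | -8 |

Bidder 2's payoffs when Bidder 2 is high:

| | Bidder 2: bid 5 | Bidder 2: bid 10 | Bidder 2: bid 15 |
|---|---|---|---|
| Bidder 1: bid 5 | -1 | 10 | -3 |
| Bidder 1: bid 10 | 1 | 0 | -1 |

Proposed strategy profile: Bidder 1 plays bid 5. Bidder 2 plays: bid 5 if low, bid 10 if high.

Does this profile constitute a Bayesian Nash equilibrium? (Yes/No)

A profile is a BNE iff every type of every player is best-responding given beliefs about the other side.
Bidder 1 plays bid 5: E[bid 5] = 5/8·(13) + 3/8·(11) = 49/4; E[bid 10] = -9/2. Best-responding. ✓
Bidder 2 (valuation low), facing bid 5: bid 5 gives -5, bid 10 gives -6, bid 15 gives 6. Proposed bid 5 is not best — profitable deviation exists. ✗
Bidder 2 (valuation high), facing bid 5: bid 5 gives -1, bid 10 gives 10, bid 15 gives -3. Proposed bid 10 is best. ✓

No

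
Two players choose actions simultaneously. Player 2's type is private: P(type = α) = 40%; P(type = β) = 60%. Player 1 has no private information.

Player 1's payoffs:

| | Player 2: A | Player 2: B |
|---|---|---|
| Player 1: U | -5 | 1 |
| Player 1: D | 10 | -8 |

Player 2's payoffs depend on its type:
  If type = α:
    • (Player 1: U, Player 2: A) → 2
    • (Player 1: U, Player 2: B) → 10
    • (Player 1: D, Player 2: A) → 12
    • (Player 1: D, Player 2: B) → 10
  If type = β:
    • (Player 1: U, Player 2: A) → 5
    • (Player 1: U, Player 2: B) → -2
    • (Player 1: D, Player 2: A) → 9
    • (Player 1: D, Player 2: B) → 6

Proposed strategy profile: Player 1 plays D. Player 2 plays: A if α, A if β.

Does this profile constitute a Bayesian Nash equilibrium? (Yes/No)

Yes

Player 1 plays D: E[D] = 0.4·(10) + 0.6·(10) = 10; E[U] = -5. Best-responding. ✓
Player 2 (type α), facing D: A gives 12, B gives 10. Proposed A is best. ✓
Player 2 (type β), facing D: A gives 9, B gives 6. Proposed A is best. ✓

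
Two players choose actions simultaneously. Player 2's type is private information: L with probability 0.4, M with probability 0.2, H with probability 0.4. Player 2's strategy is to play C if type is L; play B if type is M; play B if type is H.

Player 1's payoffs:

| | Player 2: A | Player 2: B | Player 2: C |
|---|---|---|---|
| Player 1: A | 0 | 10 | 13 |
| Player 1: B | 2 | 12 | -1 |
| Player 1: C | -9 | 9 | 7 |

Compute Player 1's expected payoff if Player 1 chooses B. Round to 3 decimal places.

6.800

E[B] = 0.4·(-1) + 0.2·12 + 0.4·12 = (-0.4) + 2.4 + 4.8 = 6.8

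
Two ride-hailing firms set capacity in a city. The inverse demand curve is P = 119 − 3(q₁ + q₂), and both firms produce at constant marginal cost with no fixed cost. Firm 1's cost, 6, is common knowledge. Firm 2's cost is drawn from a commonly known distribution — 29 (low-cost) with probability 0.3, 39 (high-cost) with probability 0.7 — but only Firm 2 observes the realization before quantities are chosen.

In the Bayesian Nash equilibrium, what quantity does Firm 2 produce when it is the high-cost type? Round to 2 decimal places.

Type-c best response for Firm 2: q₂(c) = (119 − c)/6 − q₁/2.
Firm 1 maximizes expected profit; its first-order condition is 119 − 6q₁ − 3E[q₂] − 6 = 0.
Substituting E[q₂] and solving: E[c₂] = 36, so q₁ = (119 − 2·6 + 36)/9 = 15.8889.
q₂(high-cost) = (119 − 39 − 3·15.8889)/6 = 5.38889.

5.39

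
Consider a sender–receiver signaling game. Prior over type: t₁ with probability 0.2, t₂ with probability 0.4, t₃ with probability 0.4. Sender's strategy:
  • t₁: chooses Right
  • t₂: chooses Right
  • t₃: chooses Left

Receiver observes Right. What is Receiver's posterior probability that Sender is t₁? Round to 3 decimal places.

0.333

P(Right) = 0.2·1 + 0.4·1 + 0.4·0 = 0.6
P(t₁ | Right) = (0.2·1) / 0.6 = 0.2 / 0.6 = 0.333333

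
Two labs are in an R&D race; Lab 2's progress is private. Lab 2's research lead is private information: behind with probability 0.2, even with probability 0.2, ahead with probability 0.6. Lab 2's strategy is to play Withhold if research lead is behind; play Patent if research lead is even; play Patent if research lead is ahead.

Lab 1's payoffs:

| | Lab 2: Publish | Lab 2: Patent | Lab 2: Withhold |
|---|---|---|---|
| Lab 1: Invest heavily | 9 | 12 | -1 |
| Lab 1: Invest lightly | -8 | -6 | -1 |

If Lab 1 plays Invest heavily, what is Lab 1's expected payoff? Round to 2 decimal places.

9.40

E[Invest heavily] = 0.2·(-1) + 0.2·12 + 0.6·12 = (-0.2) + 2.4 + 7.2 = 9.4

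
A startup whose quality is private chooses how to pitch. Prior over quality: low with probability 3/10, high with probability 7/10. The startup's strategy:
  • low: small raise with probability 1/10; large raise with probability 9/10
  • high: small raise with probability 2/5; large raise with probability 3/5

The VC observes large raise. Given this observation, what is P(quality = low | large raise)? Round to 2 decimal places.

P(large raise) = (3/10)·(9/10) + (7/10)·(3/5) = 69/100
P(low | large raise) = ((3/10)·(9/10)) / (69/100) = (27/100) / (69/100) = 9/23

0.39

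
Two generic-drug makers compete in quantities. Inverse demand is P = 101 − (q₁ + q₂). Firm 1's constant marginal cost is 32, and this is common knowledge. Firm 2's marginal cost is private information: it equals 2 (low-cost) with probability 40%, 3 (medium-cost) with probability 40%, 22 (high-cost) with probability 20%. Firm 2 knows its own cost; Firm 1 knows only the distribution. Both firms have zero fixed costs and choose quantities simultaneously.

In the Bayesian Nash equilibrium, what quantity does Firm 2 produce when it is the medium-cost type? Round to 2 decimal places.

Type-c best response for Firm 2: q₂(c) = (101 − c)/2 − q₁/2.
Firm 1 maximizes expected profit; its first-order condition is 101 − 2q₁ − E[q₂] − 32 = 0.
Substituting E[q₂] and solving: E[c₂] = 6.4, so q₁ = (101 − 2·32 + 6.4)/3 = 14.4667.
q₂(medium-cost) = (101 − 3 − 14.4667)/2 = 41.7667.

41.77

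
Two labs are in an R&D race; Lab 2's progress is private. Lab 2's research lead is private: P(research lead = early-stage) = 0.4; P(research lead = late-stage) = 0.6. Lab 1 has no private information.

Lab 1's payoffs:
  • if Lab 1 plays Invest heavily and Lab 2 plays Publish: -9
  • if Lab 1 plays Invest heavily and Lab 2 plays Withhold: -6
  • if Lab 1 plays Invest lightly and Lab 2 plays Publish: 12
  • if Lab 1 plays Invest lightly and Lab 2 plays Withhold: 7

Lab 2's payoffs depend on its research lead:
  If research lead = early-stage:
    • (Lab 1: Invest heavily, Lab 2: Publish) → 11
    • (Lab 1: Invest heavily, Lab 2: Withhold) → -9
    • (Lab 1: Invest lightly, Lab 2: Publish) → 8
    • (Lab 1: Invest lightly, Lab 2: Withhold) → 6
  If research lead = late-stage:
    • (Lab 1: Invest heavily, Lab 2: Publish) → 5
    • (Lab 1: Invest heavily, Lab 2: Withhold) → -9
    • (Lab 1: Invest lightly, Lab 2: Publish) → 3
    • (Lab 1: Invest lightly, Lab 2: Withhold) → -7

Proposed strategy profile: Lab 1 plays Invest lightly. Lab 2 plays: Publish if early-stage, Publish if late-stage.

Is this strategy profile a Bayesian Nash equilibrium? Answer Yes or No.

A profile is a BNE iff every type of every player is best-responding given beliefs about the other side.
Lab 1 plays Invest lightly: E[Invest lightly] = 0.4·(12) + 0.6·(12) = 12; E[Invest heavily] = -9. Best-responding. ✓
Lab 2 (research lead early-stage), facing Invest lightly: Publish gives 8, Withhold gives 6. Proposed Publish is best. ✓
Lab 2 (research lead late-stage), facing Invest lightly: Publish gives 3, Withhold gives -7. Proposed Publish is best. ✓

Yes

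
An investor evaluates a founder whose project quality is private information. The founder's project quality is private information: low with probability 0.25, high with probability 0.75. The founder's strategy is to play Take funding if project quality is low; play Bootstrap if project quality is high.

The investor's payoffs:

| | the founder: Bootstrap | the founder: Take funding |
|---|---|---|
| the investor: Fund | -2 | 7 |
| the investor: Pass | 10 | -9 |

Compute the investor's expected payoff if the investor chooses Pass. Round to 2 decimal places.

E[Pass] = 0.25·(-9) + 0.75·10 = (-2.25) + 7.5 = 5.25

5.25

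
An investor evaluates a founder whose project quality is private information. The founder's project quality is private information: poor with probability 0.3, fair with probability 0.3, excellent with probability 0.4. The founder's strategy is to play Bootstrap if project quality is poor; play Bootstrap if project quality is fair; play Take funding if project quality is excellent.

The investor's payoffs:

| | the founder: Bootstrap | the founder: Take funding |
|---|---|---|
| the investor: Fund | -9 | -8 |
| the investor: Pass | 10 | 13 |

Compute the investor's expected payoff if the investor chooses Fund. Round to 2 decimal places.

-8.60

Take the expectation over the founder's project quality, weighting each type's action by its prior probability.
E[Fund] = 0.3·(-9) + 0.3·(-9) + 0.4·(-8) = (-2.7) + (-2.7) + (-3.2) = -8.6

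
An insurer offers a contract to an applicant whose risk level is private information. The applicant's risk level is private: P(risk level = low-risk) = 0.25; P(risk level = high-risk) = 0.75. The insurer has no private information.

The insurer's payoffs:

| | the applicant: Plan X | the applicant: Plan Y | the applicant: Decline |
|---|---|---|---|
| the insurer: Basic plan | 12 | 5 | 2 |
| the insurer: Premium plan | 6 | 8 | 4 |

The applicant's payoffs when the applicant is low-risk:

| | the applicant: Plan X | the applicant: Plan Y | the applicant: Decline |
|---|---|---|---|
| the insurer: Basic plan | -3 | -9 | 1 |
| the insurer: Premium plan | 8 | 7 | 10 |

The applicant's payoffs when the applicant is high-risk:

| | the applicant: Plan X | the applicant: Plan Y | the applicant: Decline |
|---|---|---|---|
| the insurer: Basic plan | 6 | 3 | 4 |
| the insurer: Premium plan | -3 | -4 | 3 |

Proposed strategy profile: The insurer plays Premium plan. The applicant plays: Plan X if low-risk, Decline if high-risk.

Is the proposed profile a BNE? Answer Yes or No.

No

The insurer plays Premium plan: E[Premium plan] = 0.25·(6) + 0.75·(4) = 4.5; E[Basic plan] = 4.5. Best-responding. ✓
The applicant (risk level low-risk), facing Premium plan: Plan X gives 8, Plan Y gives 7, Decline gives 10. Proposed Plan X is not best — profitable deviation exists. ✗
The applicant (risk level high-risk), facing Premium plan: Plan X gives -3, Plan Y gives -4, Decline gives 3. Proposed Decline is best. ✓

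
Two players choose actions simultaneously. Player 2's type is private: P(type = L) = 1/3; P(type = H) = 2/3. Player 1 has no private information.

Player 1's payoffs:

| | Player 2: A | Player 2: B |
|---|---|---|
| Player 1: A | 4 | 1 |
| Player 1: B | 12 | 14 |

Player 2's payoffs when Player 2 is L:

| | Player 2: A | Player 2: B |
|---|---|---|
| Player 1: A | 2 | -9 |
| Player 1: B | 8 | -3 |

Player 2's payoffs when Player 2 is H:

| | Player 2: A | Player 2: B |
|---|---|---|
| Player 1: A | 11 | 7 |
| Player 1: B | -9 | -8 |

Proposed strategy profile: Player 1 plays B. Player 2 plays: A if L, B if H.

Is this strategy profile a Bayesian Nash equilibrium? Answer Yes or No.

Yes

A profile is a BNE iff every type of every player is best-responding given beliefs about the other side.
Player 1 plays B: E[B] = 1/3·(12) + 2/3·(14) = 40/3; E[A] = 2. Best-responding. ✓
Player 2 (type L), facing B: A gives 8, B gives -3. Proposed A is best. ✓
Player 2 (type H), facing B: A gives -9, B gives -8. Proposed B is best. ✓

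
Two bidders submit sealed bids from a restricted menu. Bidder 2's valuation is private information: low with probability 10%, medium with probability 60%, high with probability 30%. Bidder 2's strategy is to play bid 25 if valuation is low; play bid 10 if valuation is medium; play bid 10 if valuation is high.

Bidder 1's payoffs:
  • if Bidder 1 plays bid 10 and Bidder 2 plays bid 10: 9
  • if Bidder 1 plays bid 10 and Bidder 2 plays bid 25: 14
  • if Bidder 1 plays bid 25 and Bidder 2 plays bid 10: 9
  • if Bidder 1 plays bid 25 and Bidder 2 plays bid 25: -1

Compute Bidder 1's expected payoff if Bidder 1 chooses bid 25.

8

E[bid 25] = 0.1·(-1) + 0.6·9 + 0.3·9 = (-0.1) + 5.4 + 2.7 = 8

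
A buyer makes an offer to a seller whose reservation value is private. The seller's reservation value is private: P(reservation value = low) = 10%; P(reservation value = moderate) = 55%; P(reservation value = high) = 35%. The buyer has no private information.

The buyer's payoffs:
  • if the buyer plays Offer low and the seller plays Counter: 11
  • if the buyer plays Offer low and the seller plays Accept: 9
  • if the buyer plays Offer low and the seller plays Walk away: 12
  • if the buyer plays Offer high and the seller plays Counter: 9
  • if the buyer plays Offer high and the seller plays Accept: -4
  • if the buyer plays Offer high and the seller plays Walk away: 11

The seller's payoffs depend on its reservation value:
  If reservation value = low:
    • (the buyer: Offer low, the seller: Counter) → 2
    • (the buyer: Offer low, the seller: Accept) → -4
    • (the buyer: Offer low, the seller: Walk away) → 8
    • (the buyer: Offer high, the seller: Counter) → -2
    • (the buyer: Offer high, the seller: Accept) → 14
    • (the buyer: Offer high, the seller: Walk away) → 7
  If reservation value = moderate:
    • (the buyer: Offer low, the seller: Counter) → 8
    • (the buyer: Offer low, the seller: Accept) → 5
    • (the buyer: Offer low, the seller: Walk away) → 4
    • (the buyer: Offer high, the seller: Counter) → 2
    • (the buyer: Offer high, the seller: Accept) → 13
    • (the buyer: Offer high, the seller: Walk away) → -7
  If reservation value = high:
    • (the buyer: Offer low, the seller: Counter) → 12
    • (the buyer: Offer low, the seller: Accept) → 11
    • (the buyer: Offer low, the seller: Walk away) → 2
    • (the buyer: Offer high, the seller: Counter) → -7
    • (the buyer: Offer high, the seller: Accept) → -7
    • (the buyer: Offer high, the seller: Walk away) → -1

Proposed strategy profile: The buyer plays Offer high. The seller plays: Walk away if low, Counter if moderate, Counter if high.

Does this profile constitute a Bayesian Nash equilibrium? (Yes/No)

A profile is a BNE iff every type of every player is best-responding given beliefs about the other side.
The buyer plays Offer high: E[Offer high] = 0.1·(11) + 0.55·(9) + 0.35·(9) = 9.2; E[Offer low] = 11.1. Not best-responding. ✗
The seller (reservation value low), facing Offer high: Counter gives -2, Accept gives 14, Walk away gives 7. Proposed Walk away is not best — profitable deviation exists. ✗
The seller (reservation value moderate), facing Offer high: Counter gives 2, Accept gives 13, Walk away gives -7. Proposed Counter is not best — profitable deviation exists. ✗
The seller (reservation value high), facing Offer high: Counter gives -7, Accept gives -7, Walk away gives -1. Proposed Counter is not best — profitable deviation exists. ✗

No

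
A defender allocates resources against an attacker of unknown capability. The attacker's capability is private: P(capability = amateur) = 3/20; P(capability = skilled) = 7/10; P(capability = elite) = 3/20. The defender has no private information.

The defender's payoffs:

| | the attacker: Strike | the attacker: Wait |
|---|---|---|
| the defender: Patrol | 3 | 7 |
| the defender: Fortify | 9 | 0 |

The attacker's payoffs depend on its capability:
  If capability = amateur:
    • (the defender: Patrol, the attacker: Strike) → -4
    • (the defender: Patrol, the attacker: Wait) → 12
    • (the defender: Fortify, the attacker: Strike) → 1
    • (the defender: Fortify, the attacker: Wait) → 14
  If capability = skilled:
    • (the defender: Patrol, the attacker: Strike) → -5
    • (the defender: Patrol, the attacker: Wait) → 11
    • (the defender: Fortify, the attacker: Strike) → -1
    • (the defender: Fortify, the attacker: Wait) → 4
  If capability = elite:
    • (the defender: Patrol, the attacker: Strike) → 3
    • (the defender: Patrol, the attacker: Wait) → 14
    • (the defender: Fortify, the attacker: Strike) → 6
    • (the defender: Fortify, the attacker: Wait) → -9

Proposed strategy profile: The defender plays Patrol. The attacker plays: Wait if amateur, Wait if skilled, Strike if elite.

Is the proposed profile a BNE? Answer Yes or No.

The defender plays Patrol: E[Patrol] = 3/20·(7) + 7/10·(7) + 3/20·(3) = 32/5; E[Fortify] = 27/20. Best-responding. ✓
The attacker (capability amateur), facing Patrol: Strike gives -4, Wait gives 12. Proposed Wait is best. ✓
The attacker (capability skilled), facing Patrol: Strike gives -5, Wait gives 11. Proposed Wait is best. ✓
The attacker (capability elite), facing Patrol: Strike gives 3, Wait gives 14. Proposed Strike is not best — profitable deviation exists. ✗

No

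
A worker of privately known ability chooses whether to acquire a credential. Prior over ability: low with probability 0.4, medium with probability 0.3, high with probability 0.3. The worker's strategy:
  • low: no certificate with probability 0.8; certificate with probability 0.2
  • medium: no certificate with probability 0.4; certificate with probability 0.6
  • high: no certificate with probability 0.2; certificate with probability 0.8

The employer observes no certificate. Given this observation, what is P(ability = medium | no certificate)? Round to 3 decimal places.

P(no certificate) = 0.4·0.8 + 0.3·0.4 + 0.3·0.2 = 0.5
P(medium | no certificate) = (0.3·0.4) / 0.5 = 0.12 / 0.5 = 0.24

0.240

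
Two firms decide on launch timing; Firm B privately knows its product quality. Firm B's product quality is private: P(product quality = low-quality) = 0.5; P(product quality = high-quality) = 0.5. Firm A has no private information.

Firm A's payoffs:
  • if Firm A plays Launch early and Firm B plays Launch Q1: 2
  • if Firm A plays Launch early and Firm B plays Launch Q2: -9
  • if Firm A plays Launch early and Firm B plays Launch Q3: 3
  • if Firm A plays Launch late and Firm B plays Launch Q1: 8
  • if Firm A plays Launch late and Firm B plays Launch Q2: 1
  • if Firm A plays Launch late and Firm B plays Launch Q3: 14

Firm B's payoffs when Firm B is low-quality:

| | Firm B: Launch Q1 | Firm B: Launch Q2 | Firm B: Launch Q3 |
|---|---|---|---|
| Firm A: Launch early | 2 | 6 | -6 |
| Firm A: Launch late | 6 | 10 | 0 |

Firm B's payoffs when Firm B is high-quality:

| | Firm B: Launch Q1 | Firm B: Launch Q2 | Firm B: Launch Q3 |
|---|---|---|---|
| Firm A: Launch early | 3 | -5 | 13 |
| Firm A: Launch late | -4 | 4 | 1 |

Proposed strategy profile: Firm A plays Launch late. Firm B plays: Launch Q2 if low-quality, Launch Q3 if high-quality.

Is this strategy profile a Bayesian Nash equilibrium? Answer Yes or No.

No

Firm A plays Launch late: E[Launch late] = 0.5·(1) + 0.5·(14) = 7.5; E[Launch early] = -3. Best-responding. ✓
Firm B (product quality low-quality), facing Launch late: Launch Q1 gives 6, Launch Q2 gives 10, Launch Q3 gives 0. Proposed Launch Q2 is best. ✓
Firm B (product quality high-quality), facing Launch late: Launch Q1 gives -4, Launch Q2 gives 4, Launch Q3 gives 1. Proposed Launch Q3 is not best — profitable deviation exists. ✗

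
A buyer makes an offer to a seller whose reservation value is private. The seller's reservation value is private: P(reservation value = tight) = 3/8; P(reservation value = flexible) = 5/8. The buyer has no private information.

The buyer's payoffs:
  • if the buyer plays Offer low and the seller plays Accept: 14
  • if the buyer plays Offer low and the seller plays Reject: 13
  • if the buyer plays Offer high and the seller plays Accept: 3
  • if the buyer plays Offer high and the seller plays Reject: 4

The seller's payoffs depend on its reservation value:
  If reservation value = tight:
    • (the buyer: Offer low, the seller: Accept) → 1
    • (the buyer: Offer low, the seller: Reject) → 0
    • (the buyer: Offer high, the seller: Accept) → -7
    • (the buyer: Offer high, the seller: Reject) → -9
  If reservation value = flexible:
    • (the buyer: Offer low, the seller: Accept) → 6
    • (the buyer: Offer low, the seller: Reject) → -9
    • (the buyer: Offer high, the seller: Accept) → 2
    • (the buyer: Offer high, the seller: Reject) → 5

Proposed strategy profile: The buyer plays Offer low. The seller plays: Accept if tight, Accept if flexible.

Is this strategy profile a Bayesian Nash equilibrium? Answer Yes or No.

A profile is a BNE iff every type of every player is best-responding given beliefs about the other side.
The buyer plays Offer low: E[Offer low] = 3/8·(14) + 5/8·(14) = 14; E[Offer high] = 3. Best-responding. ✓
The seller (reservation value tight), facing Offer low: Accept gives 1, Reject gives 0. Proposed Accept is best. ✓
The seller (reservation value flexible), facing Offer low: Accept gives 6, Reject gives -9. Proposed Accept is best. ✓

Yes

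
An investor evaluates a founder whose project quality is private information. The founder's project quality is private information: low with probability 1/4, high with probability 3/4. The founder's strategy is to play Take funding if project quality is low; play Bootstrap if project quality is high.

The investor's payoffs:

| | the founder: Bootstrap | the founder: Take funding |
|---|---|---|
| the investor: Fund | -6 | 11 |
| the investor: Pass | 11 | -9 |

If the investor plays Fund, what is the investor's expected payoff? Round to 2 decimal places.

-1.75

E[Fund] = 1/4·11 + 3/4·(-6) = 11/4 + (-9/2) = -7/4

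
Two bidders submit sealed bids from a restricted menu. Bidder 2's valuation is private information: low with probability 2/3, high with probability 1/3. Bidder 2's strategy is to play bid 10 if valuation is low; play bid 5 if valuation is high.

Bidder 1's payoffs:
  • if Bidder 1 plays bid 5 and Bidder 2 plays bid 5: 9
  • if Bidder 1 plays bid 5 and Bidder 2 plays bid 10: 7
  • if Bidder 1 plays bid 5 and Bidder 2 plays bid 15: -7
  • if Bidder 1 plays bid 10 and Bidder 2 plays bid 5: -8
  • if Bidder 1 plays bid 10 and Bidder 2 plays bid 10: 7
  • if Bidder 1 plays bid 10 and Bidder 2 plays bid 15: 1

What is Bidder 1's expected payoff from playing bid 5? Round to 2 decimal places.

E[bid 5] = 2/3·7 + 1/3·9 = 14/3 + 3 = 23/3

7.67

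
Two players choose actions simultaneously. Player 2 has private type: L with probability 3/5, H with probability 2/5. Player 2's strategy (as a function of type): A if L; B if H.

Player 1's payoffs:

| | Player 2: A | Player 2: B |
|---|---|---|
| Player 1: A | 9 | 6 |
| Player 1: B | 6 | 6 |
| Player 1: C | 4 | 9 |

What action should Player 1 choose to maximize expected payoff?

A

E[A] = 3/5·(9) + 2/5·(6) = 39/5
E[B] = 3/5·(6) + 2/5·(6) = 6
E[C] = 3/5·(4) + 2/5·(9) = 6
Best response: A (39/5 is the largest).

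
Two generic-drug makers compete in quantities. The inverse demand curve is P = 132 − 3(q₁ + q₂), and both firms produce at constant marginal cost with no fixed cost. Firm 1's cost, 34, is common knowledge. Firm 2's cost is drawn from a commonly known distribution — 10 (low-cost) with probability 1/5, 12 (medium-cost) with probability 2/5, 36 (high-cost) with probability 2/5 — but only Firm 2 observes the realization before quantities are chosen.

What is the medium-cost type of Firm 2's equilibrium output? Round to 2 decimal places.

15.27

Type-c best response for Firm 2: q₂(c) = (132 − c)/6 − q₁/2.
Firm 1 maximizes expected profit; its first-order condition is 132 − 6q₁ − 3E[q₂] − 34 = 0.
Substituting E[q₂] and solving: E[c₂] = 21.2, so q₁ = (132 − 2·34 + 21.2)/9 = 9.46667.
q₂(medium-cost) = (132 − 12 − 3·9.46667)/6 = 15.2667.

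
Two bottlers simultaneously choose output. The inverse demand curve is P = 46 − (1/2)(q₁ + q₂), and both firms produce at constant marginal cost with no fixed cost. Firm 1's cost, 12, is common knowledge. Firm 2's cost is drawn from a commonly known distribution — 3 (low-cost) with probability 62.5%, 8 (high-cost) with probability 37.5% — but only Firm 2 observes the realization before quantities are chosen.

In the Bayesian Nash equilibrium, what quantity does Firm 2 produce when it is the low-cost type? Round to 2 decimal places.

34.04

Firm 2 with cost c maximizes (46 − (1/2)(q₁+q₂) − c)·q₂, giving q₂(c) = (46 − c − (1/2)q₁).
E[c₂] = 0.625·3 + 0.375·8 = 4.875
Firm 1's FOC against E[q₂] yields q₁ = (46 − 2·12 + E[c₂])/(3/2) = (46 − 24 + 4.875)/(3/2) = 17.9167.
q₂(low-cost) = (46 − 3 − (1/2)·17.9167) = 34.0417.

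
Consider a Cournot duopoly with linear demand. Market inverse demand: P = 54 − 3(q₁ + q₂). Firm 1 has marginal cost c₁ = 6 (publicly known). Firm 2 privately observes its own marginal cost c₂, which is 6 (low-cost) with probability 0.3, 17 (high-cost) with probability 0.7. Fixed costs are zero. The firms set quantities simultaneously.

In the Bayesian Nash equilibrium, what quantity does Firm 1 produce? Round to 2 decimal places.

Firm 2 with cost c maximizes (54 − 3(q₁+q₂) − c)·q₂, giving q₂(c) = (54 − c − 3q₁)/6.
E[c₂] = 0.3·6 + 0.7·17 = 13.7
Firm 1's FOC against E[q₂] yields q₁ = (54 − 2·6 + E[c₂])/9 = (54 − 12 + 13.7)/9 = 6.18889.

6.19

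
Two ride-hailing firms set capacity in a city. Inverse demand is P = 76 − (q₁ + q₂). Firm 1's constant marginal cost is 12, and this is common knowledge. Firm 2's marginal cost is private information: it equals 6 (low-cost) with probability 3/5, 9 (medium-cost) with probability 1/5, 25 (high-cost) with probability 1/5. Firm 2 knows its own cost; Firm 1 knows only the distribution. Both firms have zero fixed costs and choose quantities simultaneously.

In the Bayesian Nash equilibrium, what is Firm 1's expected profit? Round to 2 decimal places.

Type-c best response for Firm 2: q₂(c) = (76 − c)/2 − q₁/2.
Firm 1 maximizes expected profit; its first-order condition is 76 − 2q₁ − E[q₂] − 12 = 0.
Substituting E[q₂] and solving: E[c₂] = 10.4, so q₁ = (76 − 2·12 + 10.4)/3 = 20.8.
E[P] = 76 − (q₁ + E[q₂]) = 32.8; Firm 1's expected profit = (E[P] − 12)·q₁ = (32.8 − 12)·20.8 = 432.64.

432.64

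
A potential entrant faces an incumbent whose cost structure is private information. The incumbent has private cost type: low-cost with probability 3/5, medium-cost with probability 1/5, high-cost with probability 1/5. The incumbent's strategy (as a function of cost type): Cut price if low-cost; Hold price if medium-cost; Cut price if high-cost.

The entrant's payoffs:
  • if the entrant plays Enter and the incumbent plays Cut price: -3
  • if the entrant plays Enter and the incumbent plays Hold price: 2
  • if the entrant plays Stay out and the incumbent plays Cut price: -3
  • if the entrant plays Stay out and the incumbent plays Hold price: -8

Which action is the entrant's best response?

Compute the entrant's expected payoff for each action, taking the expectation over the incumbent's type.
E[Enter] = 3/5·(-3) + 1/5·(2) + 1/5·(-3) = -2
E[Stay out] = 3/5·(-3) + 1/5·(-8) + 1/5·(-3) = -4
Best response: Enter (-2 is the largest).

Enter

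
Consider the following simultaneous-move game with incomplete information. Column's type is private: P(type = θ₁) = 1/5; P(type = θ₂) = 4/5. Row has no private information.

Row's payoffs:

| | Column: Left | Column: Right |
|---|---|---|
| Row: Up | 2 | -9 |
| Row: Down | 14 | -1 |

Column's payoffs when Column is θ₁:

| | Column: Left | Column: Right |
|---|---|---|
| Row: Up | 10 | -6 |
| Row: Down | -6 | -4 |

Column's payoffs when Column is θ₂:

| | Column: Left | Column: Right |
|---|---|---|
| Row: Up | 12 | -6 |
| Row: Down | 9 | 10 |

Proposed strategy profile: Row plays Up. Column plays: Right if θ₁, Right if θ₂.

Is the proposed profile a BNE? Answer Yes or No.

Row plays Up: E[Up] = 1/5·(-9) + 4/5·(-9) = -9; E[Down] = -1. Not best-responding. ✗
Column (type θ₁), facing Up: Left gives 10, Right gives -6. Proposed Right is not best — profitable deviation exists. ✗
Column (type θ₂), facing Up: Left gives 12, Right gives -6. Proposed Right is not best — profitable deviation exists. ✗

No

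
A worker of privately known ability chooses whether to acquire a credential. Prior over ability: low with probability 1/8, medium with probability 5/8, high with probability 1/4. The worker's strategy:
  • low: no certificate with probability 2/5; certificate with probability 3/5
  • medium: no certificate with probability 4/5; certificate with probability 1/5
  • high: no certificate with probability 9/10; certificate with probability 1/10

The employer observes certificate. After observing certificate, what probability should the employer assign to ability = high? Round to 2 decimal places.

P(certificate) = (1/8)·(3/5) + (5/8)·(1/5) + (1/4)·(1/10) = 9/40
P(high | certificate) = ((1/4)·(1/10)) / (9/40) = (1/40) / (9/40) = 1/9

0.11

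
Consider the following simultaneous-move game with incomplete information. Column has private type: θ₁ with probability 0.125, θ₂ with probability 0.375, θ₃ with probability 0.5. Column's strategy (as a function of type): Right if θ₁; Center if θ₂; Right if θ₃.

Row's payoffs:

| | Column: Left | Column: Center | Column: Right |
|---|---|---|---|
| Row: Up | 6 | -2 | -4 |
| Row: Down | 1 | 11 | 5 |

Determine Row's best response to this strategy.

E[Up] = 0.125·(-4) + 0.375·(-2) + 0.5·(-4) = -3.25
E[Down] = 0.125·(5) + 0.375·(11) + 0.5·(5) = 7.25
Best response: Down (7.25 is the largest).

Down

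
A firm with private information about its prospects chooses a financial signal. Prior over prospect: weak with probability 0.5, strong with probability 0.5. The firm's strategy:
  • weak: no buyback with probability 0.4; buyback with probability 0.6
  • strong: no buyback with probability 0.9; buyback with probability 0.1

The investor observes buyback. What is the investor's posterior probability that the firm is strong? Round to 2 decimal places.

P(buyback) = 0.5·0.6 + 0.5·0.1 = 0.35
P(strong | buyback) = (0.5·0.1) / 0.35 = 0.05 / 0.35 = 0.142857

0.14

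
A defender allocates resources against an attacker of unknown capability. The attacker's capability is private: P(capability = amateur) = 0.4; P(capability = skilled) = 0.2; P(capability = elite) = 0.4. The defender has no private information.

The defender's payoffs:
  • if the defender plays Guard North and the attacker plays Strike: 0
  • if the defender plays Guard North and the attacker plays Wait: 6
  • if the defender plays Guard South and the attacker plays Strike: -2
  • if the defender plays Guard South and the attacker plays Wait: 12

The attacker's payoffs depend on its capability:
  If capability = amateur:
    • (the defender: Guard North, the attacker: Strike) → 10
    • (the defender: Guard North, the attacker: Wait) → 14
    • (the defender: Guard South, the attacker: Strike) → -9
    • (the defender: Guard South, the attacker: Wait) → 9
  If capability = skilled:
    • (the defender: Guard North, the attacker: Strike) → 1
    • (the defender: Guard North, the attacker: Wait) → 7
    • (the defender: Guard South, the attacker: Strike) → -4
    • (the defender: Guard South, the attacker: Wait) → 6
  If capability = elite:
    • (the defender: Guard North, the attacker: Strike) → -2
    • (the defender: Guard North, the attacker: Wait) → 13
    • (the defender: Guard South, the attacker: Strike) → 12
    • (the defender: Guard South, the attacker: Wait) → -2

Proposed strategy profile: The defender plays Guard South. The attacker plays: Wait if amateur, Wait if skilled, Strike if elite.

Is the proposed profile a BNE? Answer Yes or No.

The defender plays Guard South: E[Guard South] = 0.4·(12) + 0.2·(12) + 0.4·(-2) = 6.4; E[Guard North] = 3.6. Best-responding. ✓
The attacker (capability amateur), facing Guard South: Strike gives -9, Wait gives 9. Proposed Wait is best. ✓
The attacker (capability skilled), facing Guard South: Strike gives -4, Wait gives 6. Proposed Wait is best. ✓
The attacker (capability elite), facing Guard South: Strike gives 12, Wait gives -2. Proposed Strike is best. ✓

Yes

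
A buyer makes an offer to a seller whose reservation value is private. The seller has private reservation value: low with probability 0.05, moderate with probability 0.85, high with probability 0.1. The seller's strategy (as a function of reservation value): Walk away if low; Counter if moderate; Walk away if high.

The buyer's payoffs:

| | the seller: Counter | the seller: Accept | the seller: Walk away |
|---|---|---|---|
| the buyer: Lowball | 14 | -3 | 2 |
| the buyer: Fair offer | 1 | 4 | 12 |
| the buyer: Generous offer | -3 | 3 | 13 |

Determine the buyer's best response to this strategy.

Lowball

Compute the buyer's expected payoff for each action, taking the expectation over the seller's type.
E[Lowball] = 0.05·(2) + 0.85·(14) + 0.1·(2) = 12.2
E[Fair offer] = 0.05·(12) + 0.85·(1) + 0.1·(12) = 2.65
E[Generous offer] = 0.05·(13) + 0.85·(-3) + 0.1·(13) = -0.6
Best response: Lowball (12.2 is the largest).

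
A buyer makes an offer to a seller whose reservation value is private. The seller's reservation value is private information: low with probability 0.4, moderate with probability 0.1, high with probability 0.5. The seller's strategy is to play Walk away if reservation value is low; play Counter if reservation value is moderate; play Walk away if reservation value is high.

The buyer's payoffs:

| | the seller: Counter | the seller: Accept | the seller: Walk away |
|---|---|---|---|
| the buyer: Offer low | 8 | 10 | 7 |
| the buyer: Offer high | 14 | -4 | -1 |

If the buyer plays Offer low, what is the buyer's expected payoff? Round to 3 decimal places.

Take the expectation over the seller's reservation value, weighting each type's action by its prior probability.
E[Offer low] = 0.4·7 + 0.1·8 + 0.5·7 = 2.8 + 0.8 + 3.5 = 7.1

7.100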